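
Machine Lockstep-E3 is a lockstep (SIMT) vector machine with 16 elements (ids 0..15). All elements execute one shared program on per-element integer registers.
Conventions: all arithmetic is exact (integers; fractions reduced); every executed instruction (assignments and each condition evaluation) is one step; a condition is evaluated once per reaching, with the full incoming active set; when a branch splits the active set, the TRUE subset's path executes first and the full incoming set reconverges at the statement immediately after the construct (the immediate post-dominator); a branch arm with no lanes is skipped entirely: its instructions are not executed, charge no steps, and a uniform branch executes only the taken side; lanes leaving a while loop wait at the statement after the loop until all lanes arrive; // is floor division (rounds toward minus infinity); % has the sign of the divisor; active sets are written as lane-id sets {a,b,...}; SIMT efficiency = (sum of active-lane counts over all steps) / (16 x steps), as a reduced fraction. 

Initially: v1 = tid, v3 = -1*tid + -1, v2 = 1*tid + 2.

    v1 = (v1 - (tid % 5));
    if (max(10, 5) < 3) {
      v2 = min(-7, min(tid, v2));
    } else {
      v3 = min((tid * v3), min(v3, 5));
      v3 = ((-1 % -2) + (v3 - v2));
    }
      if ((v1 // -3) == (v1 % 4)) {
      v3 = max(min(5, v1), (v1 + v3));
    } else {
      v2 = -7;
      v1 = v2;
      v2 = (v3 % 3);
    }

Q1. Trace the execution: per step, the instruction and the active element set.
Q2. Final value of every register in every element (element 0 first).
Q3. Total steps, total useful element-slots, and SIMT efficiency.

step 0: v1 <- (v1 - (tid % 5))       {0,1,2,3,4,5,6,7,8,9,10,11,12,13,14,15}
step 1: eval (max(10, 5) < 3)        {0,1,2,3,4,5,6,7,8,9,10,11,12,13,14,15}
step 2: v3 <- min((tid * v3), min(v3, 5)) {0,1,2,3,4,5,6,7,8,9,10,11,12,13,14,15}
step 3: v3 <- ((-1 % -2) + (v3 - v2)) {0,1,2,3,4,5,6,7,8,9,10,11,12,13,14,15}
step 4: eval ((v1 // -3) == (v1 % 4)) {0,1,2,3,4,5,6,7,8,9,10,11,12,13,14,15}
step 5: v3 <- max(min(5, v1), (v1 + v3)) {0,1,2,3,4}
step 6: v2 <- -7                     {5,6,7,8,9,10,11,12,13,14,15}
step 7: v1 <- v2                     {5,6,7,8,9,10,11,12,13,14,15}
step 8: v2 <- (v3 % 3)               {5,6,7,8,9,10,11,12,13,14,15}

Answer: 9 steps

v1: 0,0,0,0,0,-7,-7,-7,-7,-7,-7,-7,-7,-7,-7,-7
v3: 0,0,0,0,0,-38,-51,-66,-83,-102,-123,-146,-171,-198,-227,-258
v2: 2,3,4,5,6,1,0,0,1,0,0,1,0,0,1,0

steps = 9; useful = 118; efficiency = 118/144 = 59/72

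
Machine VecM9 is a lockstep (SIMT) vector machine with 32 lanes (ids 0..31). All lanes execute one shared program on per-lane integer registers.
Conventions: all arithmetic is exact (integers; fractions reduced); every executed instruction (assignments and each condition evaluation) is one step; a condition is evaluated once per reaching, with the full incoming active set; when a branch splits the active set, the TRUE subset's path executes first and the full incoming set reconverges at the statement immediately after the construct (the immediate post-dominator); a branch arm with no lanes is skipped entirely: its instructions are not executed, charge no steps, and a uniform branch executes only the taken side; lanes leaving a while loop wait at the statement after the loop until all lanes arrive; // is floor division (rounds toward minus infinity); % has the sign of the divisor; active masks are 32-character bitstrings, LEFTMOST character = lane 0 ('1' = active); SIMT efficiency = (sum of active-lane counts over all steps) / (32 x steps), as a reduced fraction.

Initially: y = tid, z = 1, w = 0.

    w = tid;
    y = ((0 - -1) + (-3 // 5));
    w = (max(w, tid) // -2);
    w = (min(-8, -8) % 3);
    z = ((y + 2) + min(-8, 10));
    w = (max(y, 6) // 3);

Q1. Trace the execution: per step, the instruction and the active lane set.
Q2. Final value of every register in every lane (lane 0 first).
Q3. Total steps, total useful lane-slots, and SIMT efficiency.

step 0: w <- tid                     11111111111111111111111111111111
step 1: y <- ((0 - -1) + (-3 // 5))  11111111111111111111111111111111
step 2: w <- (max(w, tid) // -2)     11111111111111111111111111111111
step 3: w <- (min(-8, -8) % 3)       11111111111111111111111111111111
step 4: z <- ((y + 2) + min(-8, 10)) 11111111111111111111111111111111
step 5: w <- (max(y, 6) // 3)        11111111111111111111111111111111

Answer: 6 steps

y: 0,0,0,0,0,0,0,0,0,0,0,0,0,0,0,0,0,0,0,0,0,0,0,0,0,0,0,0,0,0,0,0
z: -6,-6,-6,-6,-6,-6,-6,-6,-6,-6,-6,-6,-6,-6,-6,-6,-6,-6,-6,-6,-6,-6,-6,-6,-6,-6,-6,-6,-6,-6,-6,-6
w: 2,2,2,2,2,2,2,2,2,2,2,2,2,2,2,2,2,2,2,2,2,2,2,2,2,2,2,2,2,2,2,2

steps = 6; useful = 192; efficiency = 192/192 = 1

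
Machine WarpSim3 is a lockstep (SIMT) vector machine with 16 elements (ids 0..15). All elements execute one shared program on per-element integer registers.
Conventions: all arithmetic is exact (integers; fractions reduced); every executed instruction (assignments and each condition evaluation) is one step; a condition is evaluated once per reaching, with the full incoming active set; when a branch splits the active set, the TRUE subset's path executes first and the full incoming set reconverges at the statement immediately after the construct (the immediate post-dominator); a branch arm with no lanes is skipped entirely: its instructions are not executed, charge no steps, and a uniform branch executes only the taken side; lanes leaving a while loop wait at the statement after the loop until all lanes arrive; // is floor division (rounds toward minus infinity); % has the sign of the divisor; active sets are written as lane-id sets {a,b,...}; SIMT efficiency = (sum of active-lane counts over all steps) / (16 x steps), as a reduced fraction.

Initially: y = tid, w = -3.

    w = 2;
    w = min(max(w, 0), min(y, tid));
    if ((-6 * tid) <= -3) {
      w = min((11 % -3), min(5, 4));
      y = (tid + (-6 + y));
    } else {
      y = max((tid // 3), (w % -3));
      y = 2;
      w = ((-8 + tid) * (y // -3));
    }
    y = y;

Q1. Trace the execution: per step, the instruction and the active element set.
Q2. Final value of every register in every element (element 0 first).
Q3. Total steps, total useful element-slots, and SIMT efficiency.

step 0: w <- 2                       {0,1,2,3,4,5,6,7,8,9,10,11,12,13,14,15}
step 1: w <- min(max(w, 0), min(y, tid)) {0,1,2,3,4,5,6,7,8,9,10,11,12,13,14,15}
step 2: eval ((-6 * tid) <= -3)      {0,1,2,3,4,5,6,7,8,9,10,11,12,13,14,15}
step 3: w <- min((11 % -3), min(5, 4)) {1,2,3,4,5,6,7,8,9,10,11,12,13,14,15}
step 4: y <- (tid + (-6 + y))        {1,2,3,4,5,6,7,8,9,10,11,12,13,14,15}
step 5: y <- max((tid // 3), (w % -3)) {0}
step 6: y <- 2                       {0}
step 7: w <- ((-8 + tid) * (y // -3)) {0}
step 8: y <- y                       {0,1,2,3,4,5,6,7,8,9,10,11,12,13,14,15}

Answer: 9 steps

y: 2,-4,-2,0,2,4,6,8,10,12,14,16,18,20,22,24
w: 8,-1,-1,-1,-1,-1,-1,-1,-1,-1,-1,-1,-1,-1,-1,-1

steps = 9; useful = 97; efficiency = 97/144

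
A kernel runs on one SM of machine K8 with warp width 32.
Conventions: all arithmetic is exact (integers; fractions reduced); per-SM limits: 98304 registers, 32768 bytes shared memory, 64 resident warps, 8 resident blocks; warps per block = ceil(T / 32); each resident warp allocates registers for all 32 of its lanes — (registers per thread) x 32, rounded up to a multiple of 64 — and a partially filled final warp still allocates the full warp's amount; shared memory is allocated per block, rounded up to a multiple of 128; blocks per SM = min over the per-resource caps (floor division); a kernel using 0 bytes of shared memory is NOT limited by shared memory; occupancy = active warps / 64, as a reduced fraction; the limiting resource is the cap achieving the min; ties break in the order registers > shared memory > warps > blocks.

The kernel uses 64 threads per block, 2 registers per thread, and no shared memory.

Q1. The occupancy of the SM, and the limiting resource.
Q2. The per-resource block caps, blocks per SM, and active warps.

Answer: occupancy 1/4, limited by blocks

registers: 768 blocks
shared memory: no limit (kernel uses none)
warps: 32 blocks
blocks: 8 blocks

Answer: 8 blocks, 16 active warps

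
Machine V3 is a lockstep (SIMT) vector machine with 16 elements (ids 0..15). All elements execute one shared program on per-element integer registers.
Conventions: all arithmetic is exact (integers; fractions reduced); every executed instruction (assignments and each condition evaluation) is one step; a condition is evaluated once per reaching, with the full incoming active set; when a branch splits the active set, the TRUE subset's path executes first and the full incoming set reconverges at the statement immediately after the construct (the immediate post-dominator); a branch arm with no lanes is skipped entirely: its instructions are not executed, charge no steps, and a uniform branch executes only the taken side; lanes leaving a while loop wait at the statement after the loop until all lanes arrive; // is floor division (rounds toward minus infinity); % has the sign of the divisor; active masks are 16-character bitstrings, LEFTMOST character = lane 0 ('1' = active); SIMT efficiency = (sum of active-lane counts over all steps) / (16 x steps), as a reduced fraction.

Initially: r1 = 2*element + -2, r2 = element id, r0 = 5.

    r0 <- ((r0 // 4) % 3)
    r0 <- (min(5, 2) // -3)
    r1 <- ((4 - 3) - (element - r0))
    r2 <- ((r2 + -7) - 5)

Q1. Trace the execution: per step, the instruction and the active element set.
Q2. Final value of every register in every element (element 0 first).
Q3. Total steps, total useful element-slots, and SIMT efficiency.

step 0: r0 <- ((r0 // 4) % 3)        1111111111111111
step 1: r0 <- (min(5, 2) // -3)      1111111111111111
step 2: r1 <- ((4 - 3) - (element - r0)) 1111111111111111
step 3: r2 <- ((r2 + -7) - 5)        1111111111111111

Answer: 4 steps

r1: 0,-1,-2,-3,-4,-5,-6,-7,-8,-9,-10,-11,-12,-13,-14,-15
r2: -12,-11,-10,-9,-8,-7,-6,-5,-4,-3,-2,-1,0,1,2,3
r0: -1,-1,-1,-1,-1,-1,-1,-1,-1,-1,-1,-1,-1,-1,-1,-1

steps = 4; useful = 64; efficiency = 64/64 = 1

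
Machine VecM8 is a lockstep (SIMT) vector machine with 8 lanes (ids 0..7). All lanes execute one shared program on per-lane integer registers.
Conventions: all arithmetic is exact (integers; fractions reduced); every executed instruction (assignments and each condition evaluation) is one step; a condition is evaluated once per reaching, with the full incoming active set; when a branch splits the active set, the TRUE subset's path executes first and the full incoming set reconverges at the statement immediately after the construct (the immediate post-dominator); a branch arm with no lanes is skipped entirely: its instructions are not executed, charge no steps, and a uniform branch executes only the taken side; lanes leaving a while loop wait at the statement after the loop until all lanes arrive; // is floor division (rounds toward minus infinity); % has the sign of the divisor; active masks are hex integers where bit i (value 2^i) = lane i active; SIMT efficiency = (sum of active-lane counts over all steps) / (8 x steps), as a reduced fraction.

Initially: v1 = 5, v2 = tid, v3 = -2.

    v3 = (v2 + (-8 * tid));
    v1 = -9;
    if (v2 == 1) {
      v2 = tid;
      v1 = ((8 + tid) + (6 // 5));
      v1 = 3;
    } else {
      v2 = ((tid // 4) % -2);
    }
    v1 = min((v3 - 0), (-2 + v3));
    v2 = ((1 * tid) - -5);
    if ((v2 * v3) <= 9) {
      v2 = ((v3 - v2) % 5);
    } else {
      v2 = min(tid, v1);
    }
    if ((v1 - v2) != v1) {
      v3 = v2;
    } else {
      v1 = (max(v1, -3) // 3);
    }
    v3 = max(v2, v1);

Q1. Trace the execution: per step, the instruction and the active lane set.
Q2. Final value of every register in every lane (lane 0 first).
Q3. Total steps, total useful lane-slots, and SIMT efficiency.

step 0: v3 <- (v2 + (-8 * tid))      0xff
step 1: v1 <- -9                     0xff
step 2: eval (v2 == 1)               0xff
step 3: v2 <- tid                    0x02
step 4: v1 <- ((8 + tid) + (6 // 5)) 0x02
step 5: v1 <- 3                      0x02
step 6: v2 <- ((tid // 4) % -2)      0xfd
step 7: v1 <- min((v3 - 0), (-2 + v3)) 0xff
step 8: v2 <- ((1 * tid) - -5)       0xff
step 9: eval ((v2 * v3) <= 9)        0xff
step 10: v2 <- ((v3 - v2) % 5)        0xff
step 11: eval ((v1 - v2) != v1)       0xff
step 12: v3 <- v2                     0xde
step 13: v1 <- (max(v1, -3) // 3)     0x21
step 14: v3 <- max(v2, v1)            0xff

Answer: 15 steps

v1: -1,-9,-16,-23,-30,-1,-44,-51
v2: 0,2,4,1,3,0,2,4
v3: 0,2,4,1,3,0,2,4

steps = 15; useful = 90; efficiency = 90/120 = 3/4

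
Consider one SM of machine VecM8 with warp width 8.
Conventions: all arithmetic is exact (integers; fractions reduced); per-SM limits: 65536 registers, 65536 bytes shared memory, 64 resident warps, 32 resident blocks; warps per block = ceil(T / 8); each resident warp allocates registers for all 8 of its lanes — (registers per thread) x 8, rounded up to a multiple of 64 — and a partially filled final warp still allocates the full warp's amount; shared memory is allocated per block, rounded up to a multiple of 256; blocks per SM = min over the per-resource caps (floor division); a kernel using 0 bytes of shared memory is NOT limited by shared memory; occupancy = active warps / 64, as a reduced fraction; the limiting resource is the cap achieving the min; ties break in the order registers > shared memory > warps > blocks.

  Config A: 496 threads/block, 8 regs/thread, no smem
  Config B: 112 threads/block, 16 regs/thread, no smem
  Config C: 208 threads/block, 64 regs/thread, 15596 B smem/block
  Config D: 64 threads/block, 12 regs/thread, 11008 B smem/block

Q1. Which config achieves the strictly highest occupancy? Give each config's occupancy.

occupancies: A 31/32, B 7/8, C 13/16, D 5/8

Answer: A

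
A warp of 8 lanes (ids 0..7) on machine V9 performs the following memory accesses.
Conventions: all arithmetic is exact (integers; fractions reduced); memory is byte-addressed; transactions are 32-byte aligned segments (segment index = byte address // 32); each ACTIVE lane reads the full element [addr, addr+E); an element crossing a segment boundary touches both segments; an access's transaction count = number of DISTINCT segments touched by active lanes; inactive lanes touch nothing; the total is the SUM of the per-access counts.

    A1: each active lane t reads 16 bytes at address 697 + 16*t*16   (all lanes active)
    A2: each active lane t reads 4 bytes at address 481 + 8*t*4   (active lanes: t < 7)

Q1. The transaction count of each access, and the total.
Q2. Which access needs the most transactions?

A1: 16 transactions
A2: 7 transactions

Answer: 16,7; total 23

Answer: A1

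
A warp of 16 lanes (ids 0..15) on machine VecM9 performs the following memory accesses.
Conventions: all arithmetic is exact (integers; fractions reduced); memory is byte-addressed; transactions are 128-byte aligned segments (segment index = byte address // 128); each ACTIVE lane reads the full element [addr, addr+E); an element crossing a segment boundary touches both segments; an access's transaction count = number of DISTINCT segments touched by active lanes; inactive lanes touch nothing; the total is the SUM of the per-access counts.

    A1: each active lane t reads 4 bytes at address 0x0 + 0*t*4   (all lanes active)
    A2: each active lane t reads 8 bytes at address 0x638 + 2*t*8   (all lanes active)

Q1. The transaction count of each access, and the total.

A1: 1 transaction
A2: 3 transactions

Answer: 1,3; total 4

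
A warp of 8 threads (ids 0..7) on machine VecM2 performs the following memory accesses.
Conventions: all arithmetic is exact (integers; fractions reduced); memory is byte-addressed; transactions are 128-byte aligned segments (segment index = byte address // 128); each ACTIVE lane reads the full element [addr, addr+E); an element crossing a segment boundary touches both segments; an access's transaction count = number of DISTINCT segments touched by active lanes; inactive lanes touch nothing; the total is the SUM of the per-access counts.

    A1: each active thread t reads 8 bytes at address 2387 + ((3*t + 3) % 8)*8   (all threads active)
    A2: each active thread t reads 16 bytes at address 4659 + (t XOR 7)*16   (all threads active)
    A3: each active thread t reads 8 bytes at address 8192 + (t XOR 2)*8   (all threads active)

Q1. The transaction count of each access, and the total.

A1: 2 transactions
A2: 2 transactions
A3: 1 transaction

Answer: 2,2,1; total 5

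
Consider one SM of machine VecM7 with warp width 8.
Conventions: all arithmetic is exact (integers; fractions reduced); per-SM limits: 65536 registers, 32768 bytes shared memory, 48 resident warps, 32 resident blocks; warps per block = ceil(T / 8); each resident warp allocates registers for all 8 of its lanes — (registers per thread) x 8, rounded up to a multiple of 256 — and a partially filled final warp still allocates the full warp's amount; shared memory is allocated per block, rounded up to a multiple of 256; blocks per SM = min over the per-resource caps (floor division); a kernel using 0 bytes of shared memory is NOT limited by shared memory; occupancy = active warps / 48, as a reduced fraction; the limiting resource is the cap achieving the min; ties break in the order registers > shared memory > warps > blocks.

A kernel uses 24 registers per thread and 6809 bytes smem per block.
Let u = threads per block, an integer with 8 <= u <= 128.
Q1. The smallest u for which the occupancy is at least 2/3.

Answer: u = 57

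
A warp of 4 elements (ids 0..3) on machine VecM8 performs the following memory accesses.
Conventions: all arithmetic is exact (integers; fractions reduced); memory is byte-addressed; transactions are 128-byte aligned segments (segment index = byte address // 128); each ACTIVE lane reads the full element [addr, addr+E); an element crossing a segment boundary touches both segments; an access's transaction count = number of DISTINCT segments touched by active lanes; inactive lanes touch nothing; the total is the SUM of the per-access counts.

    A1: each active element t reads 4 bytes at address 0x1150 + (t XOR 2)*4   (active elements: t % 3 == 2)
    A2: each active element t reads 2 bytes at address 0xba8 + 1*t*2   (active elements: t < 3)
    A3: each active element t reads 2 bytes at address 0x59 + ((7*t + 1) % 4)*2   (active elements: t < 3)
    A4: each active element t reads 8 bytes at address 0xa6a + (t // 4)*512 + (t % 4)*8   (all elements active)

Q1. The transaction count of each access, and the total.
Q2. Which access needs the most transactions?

A1: 1 transaction
A2: 1 transaction
A3: 1 transaction
A4: 2 transactions

Answer: 1,1,1,2; total 5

Answer: A4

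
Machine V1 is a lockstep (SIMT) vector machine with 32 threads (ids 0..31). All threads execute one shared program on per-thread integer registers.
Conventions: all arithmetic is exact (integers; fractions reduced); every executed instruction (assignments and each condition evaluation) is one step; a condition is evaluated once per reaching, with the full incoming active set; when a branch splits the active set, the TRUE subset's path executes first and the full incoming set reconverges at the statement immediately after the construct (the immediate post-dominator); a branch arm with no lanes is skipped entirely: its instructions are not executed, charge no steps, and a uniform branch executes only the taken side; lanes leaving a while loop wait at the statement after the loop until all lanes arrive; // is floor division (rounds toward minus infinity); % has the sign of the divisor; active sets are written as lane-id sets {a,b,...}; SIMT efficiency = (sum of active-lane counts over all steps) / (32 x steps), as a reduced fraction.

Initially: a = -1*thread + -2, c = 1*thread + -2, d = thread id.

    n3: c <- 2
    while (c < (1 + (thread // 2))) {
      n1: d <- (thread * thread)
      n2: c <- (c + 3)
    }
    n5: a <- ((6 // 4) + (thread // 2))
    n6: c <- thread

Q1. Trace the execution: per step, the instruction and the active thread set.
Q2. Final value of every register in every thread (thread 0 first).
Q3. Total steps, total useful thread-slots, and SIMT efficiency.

step 0: c <- 2                       {0,1,2,3,4,5,6,7,8,9,10,11,12,13,14,15,16,17,18,19,20,21,22,23,24,25,26,27,28,29,30,31}
step 1: eval (c < (1 + (thread // 2))) {0,1,2,3,4,5,6,7,8,9,10,11,12,13,14,15,16,17,18,19,20,21,22,23,24,25,26,27,28,29,30,31}
step 2: d <- (thread * thread)       {4,5,6,7,8,9,10,11,12,13,14,15,16,17,18,19,20,21,22,23,24,25,26,27,28,29,30,31}
step 3: c <- (c + 3)                 {4,5,6,7,8,9,10,11,12,13,14,15,16,17,18,19,20,21,22,23,24,25,26,27,28,29,30,31}
step 4: eval (c < (1 + (thread // 2))) {4,5,6,7,8,9,10,11,12,13,14,15,16,17,18,19,20,21,22,23,24,25,26,27,28,29,30,31}
step 5: d <- (thread * thread)       {10,11,12,13,14,15,16,17,18,19,20,21,22,23,24,25,26,27,28,29,30,31}
step 6: c <- (c + 3)                 {10,11,12,13,14,15,16,17,18,19,20,21,22,23,24,25,26,27,28,29,30,31}
step 7: eval (c < (1 + (thread // 2))) {10,11,12,13,14,15,16,17,18,19,20,21,22,23,24,25,26,27,28,29,30,31}
step 8: d <- (thread * thread)       {16,17,18,19,20,21,22,23,24,25,26,27,28,29,30,31}
step 9: c <- (c + 3)                 {16,17,18,19,20,21,22,23,24,25,26,27,28,29,30,31}
step 10: eval (c < (1 + (thread // 2))) {16,17,18,19,20,21,22,23,24,25,26,27,28,29,30,31}
step 11: d <- (thread * thread)       {22,23,24,25,26,27,28,29,30,31}
step 12: c <- (c + 3)                 {22,23,24,25,26,27,28,29,30,31}
step 13: eval (c < (1 + (thread // 2))) {22,23,24,25,26,27,28,29,30,31}
step 14: d <- (thread * thread)       {28,29,30,31}
step 15: c <- (c + 3)                 {28,29,30,31}
step 16: eval (c < (1 + (thread // 2))) {28,29,30,31}
step 17: a <- ((6 // 4) + (thread // 2)) {0,1,2,3,4,5,6,7,8,9,10,11,12,13,14,15,16,17,18,19,20,21,22,23,24,25,26,27,28,29,30,31}
step 18: c <- thread                  {0,1,2,3,4,5,6,7,8,9,10,11,12,13,14,15,16,17,18,19,20,21,22,23,24,25,26,27,28,29,30,31}

Answer: 19 steps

a: 1,1,2,2,3,3,4,4,5,5,6,6,7,7,8,8,9,9,10,10,11,11,12,12,13,13,14,14,15,15,16,16
c: 0,1,2,3,4,5,6,7,8,9,10,11,12,13,14,15,16,17,18,19,20,21,22,23,24,25,26,27,28,29,30,31
d: 0,1,2,3,16,25,36,49,64,81,100,121,144,169,196,225,256,289,324,361,400,441,484,529,576,625,676,729,784,841,900,961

steps = 19; useful = 368; efficiency = 368/608 = 23/38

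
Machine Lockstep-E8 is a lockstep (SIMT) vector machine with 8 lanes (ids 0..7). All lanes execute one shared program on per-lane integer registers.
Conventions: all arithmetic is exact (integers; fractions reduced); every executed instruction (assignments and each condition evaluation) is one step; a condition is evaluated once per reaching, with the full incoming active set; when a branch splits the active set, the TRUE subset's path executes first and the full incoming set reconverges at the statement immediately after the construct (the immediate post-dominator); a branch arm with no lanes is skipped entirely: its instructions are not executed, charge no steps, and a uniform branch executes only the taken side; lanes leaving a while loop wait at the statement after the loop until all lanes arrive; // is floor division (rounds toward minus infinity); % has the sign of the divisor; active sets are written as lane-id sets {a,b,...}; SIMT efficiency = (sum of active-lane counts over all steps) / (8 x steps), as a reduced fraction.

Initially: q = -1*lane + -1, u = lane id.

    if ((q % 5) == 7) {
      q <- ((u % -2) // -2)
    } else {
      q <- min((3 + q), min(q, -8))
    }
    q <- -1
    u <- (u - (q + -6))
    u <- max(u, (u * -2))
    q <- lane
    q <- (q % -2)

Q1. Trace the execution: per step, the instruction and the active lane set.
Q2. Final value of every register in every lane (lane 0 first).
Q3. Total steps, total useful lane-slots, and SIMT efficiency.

step 0: eval ((q % 5) == 7)          {0,1,2,3,4,5,6,7}
step 1: q <- min((3 + q), min(q, -8)) {0,1,2,3,4,5,6,7}
step 2: q <- -1                      {0,1,2,3,4,5,6,7}
step 3: u <- (u - (q + -6))          {0,1,2,3,4,5,6,7}
step 4: u <- max(u, (u * -2))        {0,1,2,3,4,5,6,7}
step 5: q <- lane                    {0,1,2,3,4,5,6,7}
step 6: q <- (q % -2)                {0,1,2,3,4,5,6,7}

Answer: 7 steps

q: 0,-1,0,-1,0,-1,0,-1
u: 7,8,9,10,11,12,13,14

steps = 7; useful = 56; efficiency = 56/56 = 1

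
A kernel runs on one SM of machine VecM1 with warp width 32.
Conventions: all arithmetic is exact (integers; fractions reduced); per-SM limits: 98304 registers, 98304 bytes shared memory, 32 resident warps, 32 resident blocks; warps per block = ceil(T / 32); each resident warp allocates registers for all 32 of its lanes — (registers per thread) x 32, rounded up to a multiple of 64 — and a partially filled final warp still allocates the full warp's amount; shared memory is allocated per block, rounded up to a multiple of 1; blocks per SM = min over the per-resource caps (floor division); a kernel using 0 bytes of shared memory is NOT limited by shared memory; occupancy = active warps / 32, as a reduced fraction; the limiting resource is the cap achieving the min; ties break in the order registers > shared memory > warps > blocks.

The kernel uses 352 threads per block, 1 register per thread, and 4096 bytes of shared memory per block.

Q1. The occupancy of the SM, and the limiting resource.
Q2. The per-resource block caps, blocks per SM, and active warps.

Answer: occupancy 11/16, limited by warps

registers: 139 blocks
shared memory: 24 blocks
warps: 2 blocks
blocks: 32 blocks

Answer: 2 blocks, 22 active warps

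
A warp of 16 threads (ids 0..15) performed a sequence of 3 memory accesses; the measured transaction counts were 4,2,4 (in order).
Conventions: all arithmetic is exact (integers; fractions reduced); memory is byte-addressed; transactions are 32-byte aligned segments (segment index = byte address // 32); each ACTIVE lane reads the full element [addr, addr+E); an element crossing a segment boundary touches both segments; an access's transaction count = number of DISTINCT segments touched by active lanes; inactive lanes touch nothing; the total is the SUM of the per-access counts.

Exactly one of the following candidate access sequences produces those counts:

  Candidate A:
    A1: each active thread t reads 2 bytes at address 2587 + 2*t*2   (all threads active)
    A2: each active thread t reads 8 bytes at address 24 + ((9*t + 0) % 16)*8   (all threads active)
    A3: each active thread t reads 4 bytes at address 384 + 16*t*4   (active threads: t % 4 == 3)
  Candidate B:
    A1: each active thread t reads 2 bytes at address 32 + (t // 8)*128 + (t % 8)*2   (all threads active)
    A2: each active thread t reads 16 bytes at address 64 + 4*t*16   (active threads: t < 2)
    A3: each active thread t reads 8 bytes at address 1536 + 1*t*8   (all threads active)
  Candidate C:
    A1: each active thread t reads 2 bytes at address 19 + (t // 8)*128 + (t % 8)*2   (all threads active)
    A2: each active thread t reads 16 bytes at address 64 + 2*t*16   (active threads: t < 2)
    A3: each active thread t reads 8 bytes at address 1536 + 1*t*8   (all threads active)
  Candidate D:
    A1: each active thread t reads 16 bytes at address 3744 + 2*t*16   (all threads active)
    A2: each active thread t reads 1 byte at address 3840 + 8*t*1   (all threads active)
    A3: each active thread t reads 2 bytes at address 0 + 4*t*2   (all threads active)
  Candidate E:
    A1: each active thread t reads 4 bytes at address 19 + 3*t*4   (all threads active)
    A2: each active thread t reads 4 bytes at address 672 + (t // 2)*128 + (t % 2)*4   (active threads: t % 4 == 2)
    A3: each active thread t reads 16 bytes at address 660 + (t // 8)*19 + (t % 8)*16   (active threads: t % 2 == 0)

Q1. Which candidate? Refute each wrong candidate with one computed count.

A: A1 gives 3 transactions, not 4
B: A1 gives 2 transactions, not 4
D: A1 gives 16 transactions, not 4
E: A1 gives 7 transactions, not 4
C: all counts match (4,2,4)

Answer: C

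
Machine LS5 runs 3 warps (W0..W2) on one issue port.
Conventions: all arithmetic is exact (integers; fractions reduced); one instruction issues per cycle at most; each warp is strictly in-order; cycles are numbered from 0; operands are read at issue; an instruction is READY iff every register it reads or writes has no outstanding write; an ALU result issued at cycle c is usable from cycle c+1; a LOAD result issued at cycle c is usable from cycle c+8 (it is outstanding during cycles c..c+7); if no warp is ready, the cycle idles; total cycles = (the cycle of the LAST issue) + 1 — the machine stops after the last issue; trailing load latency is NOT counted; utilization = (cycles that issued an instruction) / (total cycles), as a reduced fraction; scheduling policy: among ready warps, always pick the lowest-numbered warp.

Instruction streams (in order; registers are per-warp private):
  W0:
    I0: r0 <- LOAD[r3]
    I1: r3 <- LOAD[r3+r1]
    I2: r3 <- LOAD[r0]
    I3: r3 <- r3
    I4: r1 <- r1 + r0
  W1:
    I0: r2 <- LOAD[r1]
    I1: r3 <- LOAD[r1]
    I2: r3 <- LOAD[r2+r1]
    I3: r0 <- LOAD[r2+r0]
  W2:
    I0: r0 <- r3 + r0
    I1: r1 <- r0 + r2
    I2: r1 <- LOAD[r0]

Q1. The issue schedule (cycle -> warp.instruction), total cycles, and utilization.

cycle 0: W0.I0
cycle 1: W0.I1
cycle 2: W1.I0
cycle 3: W1.I1
cycle 4: W2.I0
cycle 5: W2.I1
cycle 6: W2.I2
cycle 7: idle
cycle 8: idle
cycle 9: W0.I2
cycle 10: idle
cycle 11: W1.I2
cycle 12: W1.I3
cycle 13: idle
cycle 14: idle
cycle 15: idle
cycle 16: idle
cycle 17: W0.I3
cycle 18: W0.I4

Answer: 19 cycles, utilization 12/19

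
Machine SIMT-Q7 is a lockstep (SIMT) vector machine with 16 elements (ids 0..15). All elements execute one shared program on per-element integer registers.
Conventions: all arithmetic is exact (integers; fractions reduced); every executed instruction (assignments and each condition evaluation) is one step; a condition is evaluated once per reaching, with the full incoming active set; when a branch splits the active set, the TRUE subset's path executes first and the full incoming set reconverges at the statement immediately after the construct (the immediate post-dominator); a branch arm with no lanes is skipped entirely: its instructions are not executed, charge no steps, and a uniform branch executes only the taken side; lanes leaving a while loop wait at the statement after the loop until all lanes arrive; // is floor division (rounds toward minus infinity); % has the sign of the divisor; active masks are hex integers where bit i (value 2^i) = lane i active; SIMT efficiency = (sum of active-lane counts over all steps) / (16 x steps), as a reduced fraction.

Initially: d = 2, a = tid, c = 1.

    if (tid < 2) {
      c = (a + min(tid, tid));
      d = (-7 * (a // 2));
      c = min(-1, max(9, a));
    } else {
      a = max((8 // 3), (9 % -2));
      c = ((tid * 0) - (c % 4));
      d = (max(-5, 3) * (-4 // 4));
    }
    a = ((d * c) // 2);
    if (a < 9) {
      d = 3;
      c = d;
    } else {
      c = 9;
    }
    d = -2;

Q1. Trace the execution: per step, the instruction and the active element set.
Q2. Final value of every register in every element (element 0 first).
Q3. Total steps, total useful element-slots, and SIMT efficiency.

step 0: eval (tid < 2)               0xffff
step 1: c <- (a + min(tid, tid))     0x0003
step 2: d <- (-7 * (a // 2))         0x0003
step 3: c <- min(-1, max(9, a))      0x0003
step 4: a <- max((8 // 3), (9 % -2)) 0xfffc
step 5: c <- ((tid * 0) - (c % 4))   0xfffc
step 6: d <- (max(-5, 3) * (-4 // 4)) 0xfffc
step 7: a <- ((d * c) // 2)          0xffff
step 8: eval (a < 9)                 0xffff
step 9: d <- 3                       0xffff
step 10: c <- d                       0xffff
step 11: d <- -2                      0xffff

Answer: 12 steps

d: -2,-2,-2,-2,-2,-2,-2,-2,-2,-2,-2,-2,-2,-2,-2,-2
a: 0,0,1,1,1,1,1,1,1,1,1,1,1,1,1,1
c: 3,3,3,3,3,3,3,3,3,3,3,3,3,3,3,3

steps = 12; useful = 144; efficiency = 144/192 = 3/4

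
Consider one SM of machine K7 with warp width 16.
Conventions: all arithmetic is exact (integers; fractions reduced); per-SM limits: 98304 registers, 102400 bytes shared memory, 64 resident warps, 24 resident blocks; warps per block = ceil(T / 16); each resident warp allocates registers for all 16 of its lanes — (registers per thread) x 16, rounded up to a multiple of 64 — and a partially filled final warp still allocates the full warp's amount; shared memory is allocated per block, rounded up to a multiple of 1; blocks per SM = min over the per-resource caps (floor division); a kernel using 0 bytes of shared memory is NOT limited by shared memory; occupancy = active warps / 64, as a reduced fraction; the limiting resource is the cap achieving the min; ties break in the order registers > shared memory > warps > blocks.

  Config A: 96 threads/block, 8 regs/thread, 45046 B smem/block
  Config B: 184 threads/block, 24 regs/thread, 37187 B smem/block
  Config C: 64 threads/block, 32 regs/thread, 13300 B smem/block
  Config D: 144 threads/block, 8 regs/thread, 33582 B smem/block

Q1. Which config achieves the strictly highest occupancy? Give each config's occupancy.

occupancies: A 3/16, B 3/8, C 7/16, D 27/64

Answer: C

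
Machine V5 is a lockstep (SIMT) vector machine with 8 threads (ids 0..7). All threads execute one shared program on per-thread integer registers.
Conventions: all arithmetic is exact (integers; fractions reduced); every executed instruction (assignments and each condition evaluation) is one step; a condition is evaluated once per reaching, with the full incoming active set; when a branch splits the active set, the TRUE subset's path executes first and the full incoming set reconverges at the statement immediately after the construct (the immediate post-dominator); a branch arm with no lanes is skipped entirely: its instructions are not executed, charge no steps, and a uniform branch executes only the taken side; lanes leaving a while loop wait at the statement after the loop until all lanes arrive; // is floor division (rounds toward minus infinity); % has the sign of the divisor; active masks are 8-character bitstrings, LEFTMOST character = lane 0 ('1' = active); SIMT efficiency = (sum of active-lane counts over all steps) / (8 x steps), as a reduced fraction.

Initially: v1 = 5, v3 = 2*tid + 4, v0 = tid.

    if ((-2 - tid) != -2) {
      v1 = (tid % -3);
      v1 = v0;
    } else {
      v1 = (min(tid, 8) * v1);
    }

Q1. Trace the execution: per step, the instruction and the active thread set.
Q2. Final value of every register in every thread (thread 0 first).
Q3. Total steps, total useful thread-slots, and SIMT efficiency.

step 0: eval ((-2 - tid) != -2)      11111111
step 1: v1 <- (tid % -3)             01111111
step 2: v1 <- v0                     01111111
step 3: v1 <- (min(tid, 8) * v1)     10000000

Answer: 4 steps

v1: 0,1,2,3,4,5,6,7
v3: 4,6,8,10,12,14,16,18
v0: 0,1,2,3,4,5,6,7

steps = 4; useful = 23; efficiency = 23/32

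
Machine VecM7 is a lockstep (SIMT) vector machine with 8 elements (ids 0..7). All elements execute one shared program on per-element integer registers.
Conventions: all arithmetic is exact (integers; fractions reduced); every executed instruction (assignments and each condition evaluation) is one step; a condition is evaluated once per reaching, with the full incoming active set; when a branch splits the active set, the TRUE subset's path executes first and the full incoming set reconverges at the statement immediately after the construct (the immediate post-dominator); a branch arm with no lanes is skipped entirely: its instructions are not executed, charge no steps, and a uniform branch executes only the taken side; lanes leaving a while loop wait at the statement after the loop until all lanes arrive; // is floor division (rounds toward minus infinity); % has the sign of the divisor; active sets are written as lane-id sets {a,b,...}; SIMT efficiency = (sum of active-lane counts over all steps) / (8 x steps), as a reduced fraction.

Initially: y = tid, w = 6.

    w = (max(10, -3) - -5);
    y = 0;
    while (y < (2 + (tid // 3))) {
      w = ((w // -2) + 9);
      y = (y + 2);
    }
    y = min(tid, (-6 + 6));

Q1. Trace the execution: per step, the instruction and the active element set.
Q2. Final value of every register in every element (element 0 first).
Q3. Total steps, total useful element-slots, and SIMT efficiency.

step 0: w <- (max(10, -3) - -5)      {0,1,2,3,4,5,6,7}
step 1: y <- 0                       {0,1,2,3,4,5,6,7}
step 2: eval (y < (2 + (tid // 3)))  {0,1,2,3,4,5,6,7}
step 3: w <- ((w // -2) + 9)         {0,1,2,3,4,5,6,7}
step 4: y <- (y + 2)                 {0,1,2,3,4,5,6,7}
step 5: eval (y < (2 + (tid // 3)))  {0,1,2,3,4,5,6,7}
step 6: w <- ((w // -2) + 9)         {3,4,5,6,7}
step 7: y <- (y + 2)                 {3,4,5,6,7}
step 8: eval (y < (2 + (tid // 3)))  {3,4,5,6,7}
step 9: y <- min(tid, (-6 + 6))      {0,1,2,3,4,5,6,7}

Answer: 10 steps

y: 0,0,0,0,0,0,0,0
w: 1,1,1,8,8,8,8,8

steps = 10; useful = 71; efficiency = 71/80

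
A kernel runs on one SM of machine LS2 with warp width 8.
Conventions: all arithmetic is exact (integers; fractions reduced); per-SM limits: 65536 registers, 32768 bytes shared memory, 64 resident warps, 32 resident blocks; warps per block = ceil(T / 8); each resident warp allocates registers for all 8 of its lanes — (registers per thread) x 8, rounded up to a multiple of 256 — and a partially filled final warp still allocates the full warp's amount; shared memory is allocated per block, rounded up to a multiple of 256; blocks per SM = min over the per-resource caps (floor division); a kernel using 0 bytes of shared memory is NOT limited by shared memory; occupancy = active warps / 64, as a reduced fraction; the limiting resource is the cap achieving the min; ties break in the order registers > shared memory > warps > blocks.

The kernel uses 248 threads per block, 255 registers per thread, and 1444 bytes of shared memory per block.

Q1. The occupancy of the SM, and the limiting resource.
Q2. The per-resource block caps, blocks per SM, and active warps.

Answer: occupancy 31/64, limited by registers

registers: 1 block
shared memory: 21 blocks
warps: 2 blocks
blocks: 32 blocks

Answer: 1 block, 31 active warps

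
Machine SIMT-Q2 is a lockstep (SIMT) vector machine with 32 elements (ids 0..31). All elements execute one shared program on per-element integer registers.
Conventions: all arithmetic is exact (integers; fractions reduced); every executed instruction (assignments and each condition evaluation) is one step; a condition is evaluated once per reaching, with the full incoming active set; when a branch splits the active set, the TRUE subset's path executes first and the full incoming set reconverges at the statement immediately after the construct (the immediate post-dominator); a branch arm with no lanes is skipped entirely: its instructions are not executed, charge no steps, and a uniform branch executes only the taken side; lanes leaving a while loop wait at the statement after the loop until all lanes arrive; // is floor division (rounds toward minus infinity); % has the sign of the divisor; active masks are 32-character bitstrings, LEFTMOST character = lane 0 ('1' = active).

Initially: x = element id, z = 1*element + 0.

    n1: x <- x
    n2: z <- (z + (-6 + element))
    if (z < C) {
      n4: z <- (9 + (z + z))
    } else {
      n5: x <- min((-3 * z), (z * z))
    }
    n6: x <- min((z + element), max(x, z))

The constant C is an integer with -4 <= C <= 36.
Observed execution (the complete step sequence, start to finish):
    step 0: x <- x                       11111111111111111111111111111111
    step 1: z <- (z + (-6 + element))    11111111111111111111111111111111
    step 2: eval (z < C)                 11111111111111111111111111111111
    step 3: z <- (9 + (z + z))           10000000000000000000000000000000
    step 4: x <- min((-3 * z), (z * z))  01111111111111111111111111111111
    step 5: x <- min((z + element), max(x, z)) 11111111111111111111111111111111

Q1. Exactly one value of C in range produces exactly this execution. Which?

Answer: C = -4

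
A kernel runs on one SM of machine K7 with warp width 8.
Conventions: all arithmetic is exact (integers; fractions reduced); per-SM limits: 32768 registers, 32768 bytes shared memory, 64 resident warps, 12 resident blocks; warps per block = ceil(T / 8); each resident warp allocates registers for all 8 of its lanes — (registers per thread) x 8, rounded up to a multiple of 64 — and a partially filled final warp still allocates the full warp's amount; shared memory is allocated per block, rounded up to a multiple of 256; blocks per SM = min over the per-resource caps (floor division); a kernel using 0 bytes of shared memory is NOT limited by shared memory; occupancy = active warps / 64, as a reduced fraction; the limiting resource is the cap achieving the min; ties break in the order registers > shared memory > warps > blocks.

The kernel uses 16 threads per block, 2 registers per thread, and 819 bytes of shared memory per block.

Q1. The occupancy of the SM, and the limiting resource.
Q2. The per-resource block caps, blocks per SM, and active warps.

Answer: occupancy 3/8, limited by blocks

registers: 256 blocks
shared memory: 32 blocks
warps: 32 blocks
blocks: 12 blocks

Answer: 12 blocks, 24 active warps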